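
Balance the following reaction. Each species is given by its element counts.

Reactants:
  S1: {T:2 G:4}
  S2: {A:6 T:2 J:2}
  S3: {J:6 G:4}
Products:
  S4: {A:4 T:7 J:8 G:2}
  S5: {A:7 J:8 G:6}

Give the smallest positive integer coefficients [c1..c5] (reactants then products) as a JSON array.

A: 1·0+6·6+6·0 = 36 | 2·4+4·7 = 36
T: 1·2+6·2+6·0 = 14 | 2·7+4·0 = 14
J: 1·0+6·2+6·6 = 48 | 2·8+4·8 = 48
G: 1·4+6·0+6·4 = 28 | 2·2+4·6 = 28
gcd(1,6,6,2,4) = 1

Coefficients: [1, 6, 6, 2, 4]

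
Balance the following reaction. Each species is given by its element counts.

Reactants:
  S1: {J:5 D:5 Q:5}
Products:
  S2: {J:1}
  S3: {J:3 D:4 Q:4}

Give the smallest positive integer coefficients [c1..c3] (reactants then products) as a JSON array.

J: 4·5 = 20 | 5·1+5·3 = 20
D: 4·5 = 20 | 5·0+5·4 = 20
Q: 4·5 = 20 | 5·0+5·4 = 20
gcd(4,5,5) = 1

Coefficients: [4, 5, 5]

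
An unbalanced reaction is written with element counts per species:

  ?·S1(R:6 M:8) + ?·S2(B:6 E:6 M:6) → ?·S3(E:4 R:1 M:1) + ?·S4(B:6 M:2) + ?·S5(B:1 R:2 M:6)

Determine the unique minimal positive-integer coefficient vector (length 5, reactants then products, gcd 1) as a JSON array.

Coefficients: [3, 4, 6, 3, 6]

B: 3·0+4·6 = 24 | 6·0+3·6+6·1 = 24
E: 3·0+4·6 = 24 | 6·4+3·0+6·0 = 24
R: 3·6+4·0 = 18 | 6·1+3·0+6·2 = 18
M: 3·8+4·6 = 48 | 6·1+3·2+6·6 = 48
gcd(3,4,6,3,6) = 1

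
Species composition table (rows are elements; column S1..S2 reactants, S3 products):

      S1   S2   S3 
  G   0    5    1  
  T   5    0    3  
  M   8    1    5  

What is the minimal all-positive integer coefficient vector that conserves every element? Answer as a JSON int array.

G: 3·0+1·5 = 5 | 5·1 = 5
T: 3·5+1·0 = 15 | 5·3 = 15
M: 3·8+1·1 = 25 | 5·5 = 25
gcd(3,1,5) = 1

Coefficients: [3, 1, 5]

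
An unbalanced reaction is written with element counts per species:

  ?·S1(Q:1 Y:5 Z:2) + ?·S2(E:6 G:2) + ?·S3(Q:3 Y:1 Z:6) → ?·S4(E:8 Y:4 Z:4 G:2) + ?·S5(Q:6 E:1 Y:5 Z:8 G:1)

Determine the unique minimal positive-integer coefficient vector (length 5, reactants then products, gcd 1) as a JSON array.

Coefficients: [3, 3, 3, 2, 2]

Q: 3·1+3·0+3·3 = 12 | 2·0+2·6 = 12
E: 3·0+3·6+3·0 = 18 | 2·8+2·1 = 18
Y: 3·5+3·0+3·1 = 18 | 2·4+2·5 = 18
Z: 3·2+3·0+3·6 = 24 | 2·4+2·8 = 24
G: 3·0+3·2+3·0 = 6 | 2·2+2·1 = 6
gcd(3,3,3,2,2) = 1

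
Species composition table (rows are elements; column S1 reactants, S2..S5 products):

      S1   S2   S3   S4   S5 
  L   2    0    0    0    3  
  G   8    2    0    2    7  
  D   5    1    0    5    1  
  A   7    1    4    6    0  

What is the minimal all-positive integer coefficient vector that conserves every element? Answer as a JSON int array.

Coefficients: [6, 6, 3, 4, 4]

L: 6·2 = 12 | 6·0+3·0+4·0+4·3 = 12
G: 6·8 = 48 | 6·2+3·0+4·2+4·7 = 48
D: 6·5 = 30 | 6·1+3·0+4·5+4·1 = 30
A: 6·7 = 42 | 6·1+3·4+4·6+4·0 = 42
gcd(6,6,3,4,4) = 1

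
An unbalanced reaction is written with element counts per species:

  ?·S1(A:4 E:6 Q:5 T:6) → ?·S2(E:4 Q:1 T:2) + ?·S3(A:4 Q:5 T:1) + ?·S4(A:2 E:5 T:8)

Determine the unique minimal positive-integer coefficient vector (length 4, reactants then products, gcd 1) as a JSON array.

Coefficients: [5, 5, 4, 2]

A: 5·4 = 20 | 5·0+4·4+2·2 = 20
E: 5·6 = 30 | 5·4+4·0+2·5 = 30
Q: 5·5 = 25 | 5·1+4·5+2·0 = 25
T: 5·6 = 30 | 5·2+4·1+2·8 = 30
gcd(5,5,4,2) = 1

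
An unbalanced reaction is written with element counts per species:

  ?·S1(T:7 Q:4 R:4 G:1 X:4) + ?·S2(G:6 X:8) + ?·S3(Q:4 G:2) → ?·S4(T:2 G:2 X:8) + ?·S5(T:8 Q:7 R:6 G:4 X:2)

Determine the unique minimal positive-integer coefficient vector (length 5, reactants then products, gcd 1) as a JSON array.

T: 6·7+3·0+1·0 = 42 | 5·2+4·8 = 42
Q: 6·4+3·0+1·4 = 28 | 5·0+4·7 = 28
R: 6·4+3·0+1·0 = 24 | 5·0+4·6 = 24
G: 6·1+3·6+1·2 = 26 | 5·2+4·4 = 26
X: 6·4+3·8+1·0 = 48 | 5·8+4·2 = 48
gcd(6,3,1,5,4) = 1

Coefficients: [6, 3, 1, 5, 4]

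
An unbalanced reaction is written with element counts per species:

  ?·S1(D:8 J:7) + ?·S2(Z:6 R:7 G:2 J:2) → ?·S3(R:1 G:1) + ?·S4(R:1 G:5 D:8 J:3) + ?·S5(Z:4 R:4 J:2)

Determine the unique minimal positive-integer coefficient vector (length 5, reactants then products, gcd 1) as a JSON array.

Z: 1·0+4·6 = 24 | 3·0+1·0+6·4 = 24
R: 1·0+4·7 = 28 | 3·1+1·1+6·4 = 28
G: 1·0+4·2 = 8 | 3·1+1·5+6·0 = 8
D: 1·8+4·0 = 8 | 3·0+1·8+6·0 = 8
J: 1·7+4·2 = 15 | 3·0+1·3+6·2 = 15
gcd(1,4,3,1,6) = 1

Coefficients: [1, 4, 3, 1, 6]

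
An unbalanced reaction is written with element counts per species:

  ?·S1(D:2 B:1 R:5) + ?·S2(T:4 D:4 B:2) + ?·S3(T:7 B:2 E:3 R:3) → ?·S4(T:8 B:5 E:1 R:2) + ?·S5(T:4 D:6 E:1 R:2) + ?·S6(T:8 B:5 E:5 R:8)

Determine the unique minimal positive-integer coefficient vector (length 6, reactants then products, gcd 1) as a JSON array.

T: 2·0+5·4+4·7 = 48 | 3·8+4·4+1·8 = 48
D: 2·2+5·4+4·0 = 24 | 3·0+4·6+1·0 = 24
B: 2·1+5·2+4·2 = 20 | 3·5+4·0+1·5 = 20
E: 2·0+5·0+4·3 = 12 | 3·1+4·1+1·5 = 12
R: 2·5+5·0+4·3 = 22 | 3·2+4·2+1·8 = 22
gcd(2,5,4,3,4,1) = 1

Coefficients: [2, 5, 4, 3, 4, 1]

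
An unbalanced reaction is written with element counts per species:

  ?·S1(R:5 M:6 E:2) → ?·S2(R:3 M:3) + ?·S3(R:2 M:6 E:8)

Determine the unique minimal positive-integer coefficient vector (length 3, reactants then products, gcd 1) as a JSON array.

Coefficients: [4, 6, 1]

R: 4·5 = 20 | 6·3+1·2 = 20
M: 4·6 = 24 | 6·3+1·6 = 24
E: 4·2 = 8 | 6·0+1·8 = 8
gcd(4,6,1) = 1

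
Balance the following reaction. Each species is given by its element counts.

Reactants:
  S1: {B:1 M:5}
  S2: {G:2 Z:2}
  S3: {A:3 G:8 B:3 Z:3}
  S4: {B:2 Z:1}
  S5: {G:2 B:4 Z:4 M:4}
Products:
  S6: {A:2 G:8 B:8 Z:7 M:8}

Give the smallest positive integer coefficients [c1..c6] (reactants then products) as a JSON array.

Coefficients: [4, 3, 2, 5, 1, 3]

A: 4·0+3·0+2·3+5·0+1·0 = 6 | 3·2 = 6
G: 4·0+3·2+2·8+5·0+1·2 = 24 | 3·8 = 24
B: 4·1+3·0+2·3+5·2+1·4 = 24 | 3·8 = 24
Z: 4·0+3·2+2·3+5·1+1·4 = 21 | 3·7 = 21
M: 4·5+3·0+2·0+5·0+1·4 = 24 | 3·8 = 24
gcd(4,3,2,5,1,3) = 1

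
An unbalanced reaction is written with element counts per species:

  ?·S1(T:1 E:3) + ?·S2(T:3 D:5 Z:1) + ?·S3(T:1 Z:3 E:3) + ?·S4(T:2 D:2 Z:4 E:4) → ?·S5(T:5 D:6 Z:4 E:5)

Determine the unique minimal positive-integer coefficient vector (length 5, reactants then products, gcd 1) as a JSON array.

T: 4·1+6·3+2·1+3·2 = 30 | 6·5 = 30
D: 4·0+6·5+2·0+3·2 = 36 | 6·6 = 36
Z: 4·0+6·1+2·3+3·4 = 24 | 6·4 = 24
E: 4·3+6·0+2·3+3·4 = 30 | 6·5 = 30
gcd(4,6,2,3,6) = 1

Coefficients: [4, 6, 2, 3, 6]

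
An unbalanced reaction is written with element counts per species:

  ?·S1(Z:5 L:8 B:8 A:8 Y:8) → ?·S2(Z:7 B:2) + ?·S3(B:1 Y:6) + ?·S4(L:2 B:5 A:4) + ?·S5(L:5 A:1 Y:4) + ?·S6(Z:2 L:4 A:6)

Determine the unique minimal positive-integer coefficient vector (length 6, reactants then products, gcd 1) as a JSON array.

Coefficients: [5, 3, 4, 6, 4, 2]

Z: 5·5 = 25 | 3·7+4·0+6·0+4·0+2·2 = 25
L: 5·8 = 40 | 3·0+4·0+6·2+4·5+2·4 = 40
B: 5·8 = 40 | 3·2+4·1+6·5+4·0+2·0 = 40
A: 5·8 = 40 | 3·0+4·0+6·4+4·1+2·6 = 40
Y: 5·8 = 40 | 3·0+4·6+6·0+4·4+2·0 = 40
gcd(5,3,4,6,4,2) = 1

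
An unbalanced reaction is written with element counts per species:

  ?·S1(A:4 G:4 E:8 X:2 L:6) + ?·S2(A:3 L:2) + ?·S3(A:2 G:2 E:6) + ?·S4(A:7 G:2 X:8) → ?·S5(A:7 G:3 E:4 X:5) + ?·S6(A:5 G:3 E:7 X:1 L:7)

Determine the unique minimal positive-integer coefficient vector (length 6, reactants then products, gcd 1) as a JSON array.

Coefficients: [5, 6, 3, 2, 4, 6]

A: 5·4+6·3+3·2+2·7 = 58 | 4·7+6·5 = 58
G: 5·4+6·0+3·2+2·2 = 30 | 4·3+6·3 = 30
E: 5·8+6·0+3·6+2·0 = 58 | 4·4+6·7 = 58
X: 5·2+6·0+3·0+2·8 = 26 | 4·5+6·1 = 26
L: 5·6+6·2+3·0+2·0 = 42 | 4·0+6·7 = 42
gcd(5,6,3,2,4,6) = 1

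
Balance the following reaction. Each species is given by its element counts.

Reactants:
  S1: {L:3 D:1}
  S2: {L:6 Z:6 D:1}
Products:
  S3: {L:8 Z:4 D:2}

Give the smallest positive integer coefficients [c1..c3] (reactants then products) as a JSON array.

L: 4·3+2·6 = 24 | 3·8 = 24
Z: 4·0+2·6 = 12 | 3·4 = 12
D: 4·1+2·1 = 6 | 3·2 = 6
gcd(4,2,3) = 1

Coefficients: [4, 2, 3]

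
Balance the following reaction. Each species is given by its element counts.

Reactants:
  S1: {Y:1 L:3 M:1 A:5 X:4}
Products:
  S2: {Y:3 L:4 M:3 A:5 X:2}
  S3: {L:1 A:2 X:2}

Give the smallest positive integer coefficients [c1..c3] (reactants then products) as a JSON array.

Y: 3·1 = 3 | 1·3+5·0 = 3
L: 3·3 = 9 | 1·4+5·1 = 9
M: 3·1 = 3 | 1·3+5·0 = 3
A: 3·5 = 15 | 1·5+5·2 = 15
X: 3·4 = 12 | 1·2+5·2 = 12
gcd(3,1,5) = 1

Coefficients: [3, 1, 5]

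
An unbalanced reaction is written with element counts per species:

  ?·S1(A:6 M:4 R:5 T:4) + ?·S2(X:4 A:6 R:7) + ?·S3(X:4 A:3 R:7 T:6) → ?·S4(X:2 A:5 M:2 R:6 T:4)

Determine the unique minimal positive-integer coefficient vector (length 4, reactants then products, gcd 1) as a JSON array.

Coefficients: [3, 1, 2, 6]

X: 3·0+1·4+2·4 = 12 | 6·2 = 12
A: 3·6+1·6+2·3 = 30 | 6·5 = 30
M: 3·4+1·0+2·0 = 12 | 6·2 = 12
R: 3·5+1·7+2·7 = 36 | 6·6 = 36
T: 3·4+1·0+2·6 = 24 | 6·4 = 24
gcd(3,1,2,6) = 1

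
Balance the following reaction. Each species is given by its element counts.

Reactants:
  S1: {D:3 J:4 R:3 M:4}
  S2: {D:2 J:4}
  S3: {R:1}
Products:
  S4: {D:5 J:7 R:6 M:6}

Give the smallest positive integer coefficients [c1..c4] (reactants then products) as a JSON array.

D: 6·3+1·2+6·0 = 20 | 4·5 = 20
J: 6·4+1·4+6·0 = 28 | 4·7 = 28
R: 6·3+1·0+6·1 = 24 | 4·6 = 24
M: 6·4+1·0+6·0 = 24 | 4·6 = 24
gcd(6,1,6,4) = 1

Coefficients: [6, 1, 6, 4]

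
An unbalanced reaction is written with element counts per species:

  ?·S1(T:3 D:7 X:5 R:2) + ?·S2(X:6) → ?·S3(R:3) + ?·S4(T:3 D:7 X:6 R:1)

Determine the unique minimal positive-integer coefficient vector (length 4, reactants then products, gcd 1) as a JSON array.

T: 6·3+1·0 = 18 | 2·0+6·3 = 18
D: 6·7+1·0 = 42 | 2·0+6·7 = 42
X: 6·5+1·6 = 36 | 2·0+6·6 = 36
R: 6·2+1·0 = 12 | 2·3+6·1 = 12
gcd(6,1,2,6) = 1

Coefficients: [6, 1, 2, 6]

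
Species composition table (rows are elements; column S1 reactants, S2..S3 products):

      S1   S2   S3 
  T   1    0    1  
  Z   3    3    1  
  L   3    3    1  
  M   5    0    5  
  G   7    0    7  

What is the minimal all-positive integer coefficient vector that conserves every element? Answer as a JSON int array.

T: 3·1 = 3 | 2·0+3·1 = 3
Z: 3·3 = 9 | 2·3+3·1 = 9
L: 3·3 = 9 | 2·3+3·1 = 9
M: 3·5 = 15 | 2·0+3·5 = 15
G: 3·7 = 21 | 2·0+3·7 = 21
gcd(3,2,3) = 1

Coefficients: [3, 2, 3]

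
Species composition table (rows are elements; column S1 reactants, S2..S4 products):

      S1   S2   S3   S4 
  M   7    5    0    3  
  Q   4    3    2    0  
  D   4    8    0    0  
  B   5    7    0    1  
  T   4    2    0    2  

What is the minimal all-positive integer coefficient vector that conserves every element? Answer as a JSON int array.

M: 4·7 = 28 | 2·5+5·0+6·3 = 28
Q: 4·4 = 16 | 2·3+5·2+6·0 = 16
D: 4·4 = 16 | 2·8+5·0+6·0 = 16
B: 4·5 = 20 | 2·7+5·0+6·1 = 20
T: 4·4 = 16 | 2·2+5·0+6·2 = 16
gcd(4,2,5,6) = 1

Coefficients: [4, 2, 5, 6]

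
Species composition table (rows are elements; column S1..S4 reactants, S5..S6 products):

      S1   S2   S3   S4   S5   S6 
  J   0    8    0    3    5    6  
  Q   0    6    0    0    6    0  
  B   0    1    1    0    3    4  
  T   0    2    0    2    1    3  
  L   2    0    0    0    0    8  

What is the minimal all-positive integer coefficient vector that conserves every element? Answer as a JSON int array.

J: 4·0+1·8+6·0+1·3 = 11 | 1·5+1·6 = 11
Q: 4·0+1·6+6·0+1·0 = 6 | 1·6+1·0 = 6
B: 4·0+1·1+6·1+1·0 = 7 | 1·3+1·4 = 7
T: 4·0+1·2+6·0+1·2 = 4 | 1·1+1·3 = 4
L: 4·2+1·0+6·0+1·0 = 8 | 1·0+1·8 = 8
gcd(4,1,6,1,1,1) = 1

Coefficients: [4, 1, 6, 1, 1, 1]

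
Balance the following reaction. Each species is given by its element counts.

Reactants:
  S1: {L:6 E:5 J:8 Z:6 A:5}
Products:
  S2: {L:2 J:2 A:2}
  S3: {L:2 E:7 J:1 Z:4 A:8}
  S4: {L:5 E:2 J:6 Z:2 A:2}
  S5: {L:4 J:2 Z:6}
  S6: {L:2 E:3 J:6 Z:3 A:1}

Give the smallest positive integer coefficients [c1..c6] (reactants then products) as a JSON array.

Coefficients: [6, 3, 2, 2, 2, 4]

L: 6·6 = 36 | 3·2+2·2+2·5+2·4+4·2 = 36
E: 6·5 = 30 | 3·0+2·7+2·2+2·0+4·3 = 30
J: 6·8 = 48 | 3·2+2·1+2·6+2·2+4·6 = 48
Z: 6·6 = 36 | 3·0+2·4+2·2+2·6+4·3 = 36
A: 6·5 = 30 | 3·2+2·8+2·2+2·0+4·1 = 30
gcd(6,3,2,2,2,4) = 1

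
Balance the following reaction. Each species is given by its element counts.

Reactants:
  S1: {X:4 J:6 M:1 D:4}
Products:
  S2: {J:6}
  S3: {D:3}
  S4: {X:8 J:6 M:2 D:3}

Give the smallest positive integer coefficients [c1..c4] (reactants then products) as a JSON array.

Coefficients: [6, 3, 5, 3]

X: 6·4 = 24 | 3·0+5·0+3·8 = 24
J: 6·6 = 36 | 3·6+5·0+3·6 = 36
M: 6·1 = 6 | 3·0+5·0+3·2 = 6
D: 6·4 = 24 | 3·0+5·3+3·3 = 24
gcd(6,3,5,3) = 1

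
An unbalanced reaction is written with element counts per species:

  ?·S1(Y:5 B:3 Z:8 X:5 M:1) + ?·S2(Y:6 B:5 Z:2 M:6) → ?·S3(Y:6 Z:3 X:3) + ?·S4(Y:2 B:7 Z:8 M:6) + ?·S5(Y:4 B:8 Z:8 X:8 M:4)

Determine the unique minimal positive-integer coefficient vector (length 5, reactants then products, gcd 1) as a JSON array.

Coefficients: [4, 2, 4, 2, 1]

Y: 4·5+2·6 = 32 | 4·6+2·2+1·4 = 32
B: 4·3+2·5 = 22 | 4·0+2·7+1·8 = 22
Z: 4·8+2·2 = 36 | 4·3+2·8+1·8 = 36
X: 4·5+2·0 = 20 | 4·3+2·0+1·8 = 20
M: 4·1+2·6 = 16 | 4·0+2·6+1·4 = 16
gcd(4,2,4,2,1) = 1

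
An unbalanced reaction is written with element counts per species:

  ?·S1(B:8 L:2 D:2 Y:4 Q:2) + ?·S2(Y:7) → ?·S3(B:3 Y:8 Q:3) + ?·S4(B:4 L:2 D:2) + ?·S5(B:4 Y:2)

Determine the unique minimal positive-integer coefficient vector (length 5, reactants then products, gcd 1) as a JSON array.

Coefficients: [6, 2, 4, 6, 3]

B: 6·8+2·0 = 48 | 4·3+6·4+3·4 = 48
L: 6·2+2·0 = 12 | 4·0+6·2+3·0 = 12
D: 6·2+2·0 = 12 | 4·0+6·2+3·0 = 12
Y: 6·4+2·7 = 38 | 4·8+6·0+3·2 = 38
Q: 6·2+2·0 = 12 | 4·3+6·0+3·0 = 12
gcd(6,2,4,6,3) = 1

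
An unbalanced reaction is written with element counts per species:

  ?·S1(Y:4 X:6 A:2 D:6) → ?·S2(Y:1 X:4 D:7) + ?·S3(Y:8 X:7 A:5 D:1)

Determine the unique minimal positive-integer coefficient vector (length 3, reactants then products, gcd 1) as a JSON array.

Coefficients: [5, 4, 2]

Y: 5·4 = 20 | 4·1+2·8 = 20
X: 5·6 = 30 | 4·4+2·7 = 30
A: 5·2 = 10 | 4·0+2·5 = 10
D: 5·6 = 30 | 4·7+2·1 = 30
gcd(5,4,2) = 1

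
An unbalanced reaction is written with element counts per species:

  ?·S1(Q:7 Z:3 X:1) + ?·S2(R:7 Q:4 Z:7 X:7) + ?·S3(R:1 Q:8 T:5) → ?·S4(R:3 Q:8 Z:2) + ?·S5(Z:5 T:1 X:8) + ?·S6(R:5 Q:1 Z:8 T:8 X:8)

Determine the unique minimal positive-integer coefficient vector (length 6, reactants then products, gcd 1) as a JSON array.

R: 3·0+3·7+2·1 = 23 | 6·3+2·0+1·5 = 23
Q: 3·7+3·4+2·8 = 49 | 6·8+2·0+1·1 = 49
Z: 3·3+3·7+2·0 = 30 | 6·2+2·5+1·8 = 30
T: 3·0+3·0+2·5 = 10 | 6·0+2·1+1·8 = 10
X: 3·1+3·7+2·0 = 24 | 6·0+2·8+1·8 = 24
gcd(3,3,2,6,2,1) = 1

Coefficients: [3, 3, 2, 6, 2, 1]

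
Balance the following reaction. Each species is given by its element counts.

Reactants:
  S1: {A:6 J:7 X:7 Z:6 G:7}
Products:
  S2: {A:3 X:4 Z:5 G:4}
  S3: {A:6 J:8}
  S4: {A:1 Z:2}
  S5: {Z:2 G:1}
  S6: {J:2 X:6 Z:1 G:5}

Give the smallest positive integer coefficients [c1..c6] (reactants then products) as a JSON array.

Coefficients: [6, 3, 4, 3, 5, 5]

A: 6·6 = 36 | 3·3+4·6+3·1+5·0+5·0 = 36
J: 6·7 = 42 | 3·0+4·8+3·0+5·0+5·2 = 42
X: 6·7 = 42 | 3·4+4·0+3·0+5·0+5·6 = 42
Z: 6·6 = 36 | 3·5+4·0+3·2+5·2+5·1 = 36
G: 6·7 = 42 | 3·4+4·0+3·0+5·1+5·5 = 42
gcd(6,3,4,3,5,5) = 1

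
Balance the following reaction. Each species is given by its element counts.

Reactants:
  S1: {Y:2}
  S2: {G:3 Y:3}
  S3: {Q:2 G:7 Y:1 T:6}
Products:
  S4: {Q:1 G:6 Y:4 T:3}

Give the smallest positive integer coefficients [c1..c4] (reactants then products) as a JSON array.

Q: 3·0+5·0+3·2 = 6 | 6·1 = 6
G: 3·0+5·3+3·7 = 36 | 6·6 = 36
Y: 3·2+5·3+3·1 = 24 | 6·4 = 24
T: 3·0+5·0+3·6 = 18 | 6·3 = 18
gcd(3,5,3,6) = 1

Coefficients: [3, 5, 3, 6]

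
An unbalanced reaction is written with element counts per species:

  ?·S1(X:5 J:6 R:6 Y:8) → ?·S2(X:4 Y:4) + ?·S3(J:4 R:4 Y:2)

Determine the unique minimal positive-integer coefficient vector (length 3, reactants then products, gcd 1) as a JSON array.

X: 4·5 = 20 | 5·4+6·0 = 20
J: 4·6 = 24 | 5·0+6·4 = 24
R: 4·6 = 24 | 5·0+6·4 = 24
Y: 4·8 = 32 | 5·4+6·2 = 32
gcd(4,5,6) = 1

Coefficients: [4, 5, 6]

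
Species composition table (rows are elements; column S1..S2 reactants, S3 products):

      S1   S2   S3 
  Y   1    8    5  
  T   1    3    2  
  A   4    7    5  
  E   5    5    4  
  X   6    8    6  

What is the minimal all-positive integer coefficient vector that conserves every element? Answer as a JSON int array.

Coefficients: [1, 3, 5]

Y: 1·1+3·8 = 25 | 5·5 = 25
T: 1·1+3·3 = 10 | 5·2 = 10
A: 1·4+3·7 = 25 | 5·5 = 25
E: 1·5+3·5 = 20 | 5·4 = 20
X: 1·6+3·8 = 30 | 5·6 = 30
gcd(1,3,5) = 1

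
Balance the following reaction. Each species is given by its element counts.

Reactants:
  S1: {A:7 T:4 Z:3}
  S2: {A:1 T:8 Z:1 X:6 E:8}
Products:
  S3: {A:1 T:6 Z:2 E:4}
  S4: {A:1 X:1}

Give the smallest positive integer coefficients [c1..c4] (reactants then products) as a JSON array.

Coefficients: [1, 1, 2, 6]

A: 1·7+1·1 = 8 | 2·1+6·1 = 8
T: 1·4+1·8 = 12 | 2·6+6·0 = 12
Z: 1·3+1·1 = 4 | 2·2+6·0 = 4
X: 1·0+1·6 = 6 | 2·0+6·1 = 6
E: 1·0+1·8 = 8 | 2·4+6·0 = 8
gcd(1,1,2,6) = 1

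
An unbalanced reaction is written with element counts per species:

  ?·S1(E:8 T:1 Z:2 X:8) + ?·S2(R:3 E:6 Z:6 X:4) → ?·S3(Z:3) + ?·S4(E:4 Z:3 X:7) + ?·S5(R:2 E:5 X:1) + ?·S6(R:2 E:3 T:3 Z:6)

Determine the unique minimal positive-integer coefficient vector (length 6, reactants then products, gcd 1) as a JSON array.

R: 3·0+4·3 = 12 | 3·0+5·0+5·2+1·2 = 12
E: 3·8+4·6 = 48 | 3·0+5·4+5·5+1·3 = 48
T: 3·1+4·0 = 3 | 3·0+5·0+5·0+1·3 = 3
Z: 3·2+4·6 = 30 | 3·3+5·3+5·0+1·6 = 30
X: 3·8+4·4 = 40 | 3·0+5·7+5·1+1·0 = 40
gcd(3,4,3,5,5,1) = 1

Coefficients: [3, 4, 3, 5, 5, 1]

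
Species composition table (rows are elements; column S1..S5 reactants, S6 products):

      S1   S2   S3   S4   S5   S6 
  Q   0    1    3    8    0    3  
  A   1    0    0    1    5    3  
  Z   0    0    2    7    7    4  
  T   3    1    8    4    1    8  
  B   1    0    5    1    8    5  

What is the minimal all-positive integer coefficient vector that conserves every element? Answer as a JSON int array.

Coefficients: [6, 1, 1, 1, 1, 4]

Q: 6·0+1·1+1·3+1·8+1·0 = 12 | 4·3 = 12
A: 6·1+1·0+1·0+1·1+1·5 = 12 | 4·3 = 12
Z: 6·0+1·0+1·2+1·7+1·7 = 16 | 4·4 = 16
T: 6·3+1·1+1·8+1·4+1·1 = 32 | 4·8 = 32
B: 6·1+1·0+1·5+1·1+1·8 = 20 | 4·5 = 20
gcd(6,1,1,1,1,4) = 1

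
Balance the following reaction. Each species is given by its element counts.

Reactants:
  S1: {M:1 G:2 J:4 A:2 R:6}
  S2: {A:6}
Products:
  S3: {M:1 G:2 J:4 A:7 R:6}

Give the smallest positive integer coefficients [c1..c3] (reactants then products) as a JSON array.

M: 6·1+5·0 = 6 | 6·1 = 6
G: 6·2+5·0 = 12 | 6·2 = 12
J: 6·4+5·0 = 24 | 6·4 = 24
A: 6·2+5·6 = 42 | 6·7 = 42
R: 6·6+5·0 = 36 | 6·6 = 36
gcd(6,5,6) = 1

Coefficients: [6, 5, 6]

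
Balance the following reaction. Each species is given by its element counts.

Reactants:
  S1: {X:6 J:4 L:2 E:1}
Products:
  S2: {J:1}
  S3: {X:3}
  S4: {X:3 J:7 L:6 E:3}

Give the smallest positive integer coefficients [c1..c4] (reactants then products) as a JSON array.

Coefficients: [3, 5, 5, 1]

X: 3·6 = 18 | 5·0+5·3+1·3 = 18
J: 3·4 = 12 | 5·1+5·0+1·7 = 12
L: 3·2 = 6 | 5·0+5·0+1·6 = 6
E: 3·1 = 3 | 5·0+5·0+1·3 = 3
gcd(3,5,5,1) = 1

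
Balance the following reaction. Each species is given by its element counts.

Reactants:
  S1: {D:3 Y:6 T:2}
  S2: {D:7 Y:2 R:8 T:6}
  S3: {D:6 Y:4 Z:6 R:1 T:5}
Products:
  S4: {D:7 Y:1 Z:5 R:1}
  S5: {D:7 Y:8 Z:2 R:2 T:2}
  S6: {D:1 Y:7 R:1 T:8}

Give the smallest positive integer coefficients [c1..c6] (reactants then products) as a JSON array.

Coefficients: [5, 1, 4, 4, 2, 4]

D: 5·3+1·7+4·6 = 46 | 4·7+2·7+4·1 = 46
Y: 5·6+1·2+4·4 = 48 | 4·1+2·8+4·7 = 48
Z: 5·0+1·0+4·6 = 24 | 4·5+2·2+4·0 = 24
R: 5·0+1·8+4·1 = 12 | 4·1+2·2+4·1 = 12
T: 5·2+1·6+4·5 = 36 | 4·0+2·2+4·8 = 36
gcd(5,1,4,4,2,4) = 1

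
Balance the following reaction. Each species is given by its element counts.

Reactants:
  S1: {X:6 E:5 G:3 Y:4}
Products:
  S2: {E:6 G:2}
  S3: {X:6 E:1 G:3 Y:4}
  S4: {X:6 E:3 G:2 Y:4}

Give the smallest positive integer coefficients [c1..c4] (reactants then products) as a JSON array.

Coefficients: [5, 2, 1, 4]

X: 5·6 = 30 | 2·0+1·6+4·6 = 30
E: 5·5 = 25 | 2·6+1·1+4·3 = 25
G: 5·3 = 15 | 2·2+1·3+4·2 = 15
Y: 5·4 = 20 | 2·0+1·4+4·4 = 20
gcd(5,2,1,4) = 1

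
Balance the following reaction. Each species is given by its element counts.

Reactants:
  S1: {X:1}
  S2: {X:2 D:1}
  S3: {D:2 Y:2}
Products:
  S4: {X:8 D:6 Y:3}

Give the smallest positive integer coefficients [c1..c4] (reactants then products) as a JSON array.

Coefficients: [4, 6, 3, 2]

X: 4·1+6·2+3·0 = 16 | 2·8 = 16
D: 4·0+6·1+3·2 = 12 | 2·6 = 12
Y: 4·0+6·0+3·2 = 6 | 2·3 = 6
gcd(4,6,3,2) = 1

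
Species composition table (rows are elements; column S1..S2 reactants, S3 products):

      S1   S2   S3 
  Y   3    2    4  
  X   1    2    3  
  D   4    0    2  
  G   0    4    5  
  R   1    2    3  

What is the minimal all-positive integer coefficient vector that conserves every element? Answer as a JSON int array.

Y: 2·3+5·2 = 16 | 4·4 = 16
X: 2·1+5·2 = 12 | 4·3 = 12
D: 2·4+5·0 = 8 | 4·2 = 8
G: 2·0+5·4 = 20 | 4·5 = 20
R: 2·1+5·2 = 12 | 4·3 = 12
gcd(2,5,4) = 1

Coefficients: [2, 5, 4]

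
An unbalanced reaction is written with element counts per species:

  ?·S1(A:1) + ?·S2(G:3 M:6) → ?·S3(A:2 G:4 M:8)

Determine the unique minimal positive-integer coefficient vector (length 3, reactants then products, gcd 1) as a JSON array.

Coefficients: [6, 4, 3]

A: 6·1+4·0 = 6 | 3·2 = 6
G: 6·0+4·3 = 12 | 3·4 = 12
M: 6·0+4·6 = 24 | 3·8 = 24
gcd(6,4,3) = 1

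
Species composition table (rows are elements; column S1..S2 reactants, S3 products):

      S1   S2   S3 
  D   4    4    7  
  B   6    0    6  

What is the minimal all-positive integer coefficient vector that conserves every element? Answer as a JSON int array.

Coefficients: [4, 3, 4]

D: 4·4+3·4 = 28 | 4·7 = 28
B: 4·6+3·0 = 24 | 4·6 = 24
gcd(4,3,4) = 1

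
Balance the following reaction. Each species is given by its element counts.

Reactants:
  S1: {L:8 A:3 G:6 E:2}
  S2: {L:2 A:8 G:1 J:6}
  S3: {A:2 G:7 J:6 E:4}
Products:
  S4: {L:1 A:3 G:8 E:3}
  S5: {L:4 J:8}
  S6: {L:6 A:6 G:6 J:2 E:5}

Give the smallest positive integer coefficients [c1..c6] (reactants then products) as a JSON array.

Coefficients: [4, 1, 5, 6, 4, 2]

L: 4·8+1·2+5·0 = 34 | 6·1+4·4+2·6 = 34
A: 4·3+1·8+5·2 = 30 | 6·3+4·0+2·6 = 30
G: 4·6+1·1+5·7 = 60 | 6·8+4·0+2·6 = 60
J: 4·0+1·6+5·6 = 36 | 6·0+4·8+2·2 = 36
E: 4·2+1·0+5·4 = 28 | 6·3+4·0+2·5 = 28
gcd(4,1,5,6,4,2) = 1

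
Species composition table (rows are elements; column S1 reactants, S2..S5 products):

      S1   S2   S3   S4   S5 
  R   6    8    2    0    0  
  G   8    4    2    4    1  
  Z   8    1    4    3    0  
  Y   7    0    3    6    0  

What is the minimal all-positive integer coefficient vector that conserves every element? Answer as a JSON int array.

R: 3·6 = 18 | 1·8+5·2+1·0+6·0 = 18
G: 3·8 = 24 | 1·4+5·2+1·4+6·1 = 24
Z: 3·8 = 24 | 1·1+5·4+1·3+6·0 = 24
Y: 3·7 = 21 | 1·0+5·3+1·6+6·0 = 21
gcd(3,1,5,1,6) = 1

Coefficients: [3, 1, 5, 1, 6]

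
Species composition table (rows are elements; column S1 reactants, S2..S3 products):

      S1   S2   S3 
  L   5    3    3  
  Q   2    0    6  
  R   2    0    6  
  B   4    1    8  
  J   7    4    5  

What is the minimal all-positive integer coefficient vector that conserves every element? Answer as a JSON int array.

L: 3·5 = 15 | 4·3+1·3 = 15
Q: 3·2 = 6 | 4·0+1·6 = 6
R: 3·2 = 6 | 4·0+1·6 = 6
B: 3·4 = 12 | 4·1+1·8 = 12
J: 3·7 = 21 | 4·4+1·5 = 21
gcd(3,4,1) = 1

Coefficients: [3, 4, 1]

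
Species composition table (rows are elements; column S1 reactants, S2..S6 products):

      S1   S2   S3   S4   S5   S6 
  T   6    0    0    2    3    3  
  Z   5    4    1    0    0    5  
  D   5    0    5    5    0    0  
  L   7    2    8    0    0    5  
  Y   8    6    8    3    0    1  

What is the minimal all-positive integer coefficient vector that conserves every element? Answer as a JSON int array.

T: 5·6 = 30 | 2·0+2·0+3·2+5·3+3·3 = 30
Z: 5·5 = 25 | 2·4+2·1+3·0+5·0+3·5 = 25
D: 5·5 = 25 | 2·0+2·5+3·5+5·0+3·0 = 25
L: 5·7 = 35 | 2·2+2·8+3·0+5·0+3·5 = 35
Y: 5·8 = 40 | 2·6+2·8+3·3+5·0+3·1 = 40
gcd(5,2,2,3,5,3) = 1

Coefficients: [5, 2, 2, 3, 5, 3]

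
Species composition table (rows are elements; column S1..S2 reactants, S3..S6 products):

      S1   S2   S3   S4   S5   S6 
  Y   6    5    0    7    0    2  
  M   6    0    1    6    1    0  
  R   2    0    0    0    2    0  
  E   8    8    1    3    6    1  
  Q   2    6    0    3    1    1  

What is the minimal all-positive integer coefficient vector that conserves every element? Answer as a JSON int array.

Coefficients: [2, 1, 4, 1, 2, 5]

Y: 2·6+1·5 = 17 | 4·0+1·7+2·0+5·2 = 17
M: 2·6+1·0 = 12 | 4·1+1·6+2·1+5·0 = 12
R: 2·2+1·0 = 4 | 4·0+1·0+2·2+5·0 = 4
E: 2·8+1·8 = 24 | 4·1+1·3+2·6+5·1 = 24
Q: 2·2+1·6 = 10 | 4·0+1·3+2·1+5·1 = 10
gcd(2,1,4,1,2,5) = 1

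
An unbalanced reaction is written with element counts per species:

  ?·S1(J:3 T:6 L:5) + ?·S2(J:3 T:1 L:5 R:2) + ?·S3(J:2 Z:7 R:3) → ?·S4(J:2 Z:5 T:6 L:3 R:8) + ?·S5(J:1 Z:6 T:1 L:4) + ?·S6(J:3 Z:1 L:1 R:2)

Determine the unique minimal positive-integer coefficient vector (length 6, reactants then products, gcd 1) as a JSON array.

J: 1·3+3·3+4·2 = 20 | 1·2+3·1+5·3 = 20
Z: 1·0+3·0+4·7 = 28 | 1·5+3·6+5·1 = 28
T: 1·6+3·1+4·0 = 9 | 1·6+3·1+5·0 = 9
L: 1·5+3·5+4·0 = 20 | 1·3+3·4+5·1 = 20
R: 1·0+3·2+4·3 = 18 | 1·8+3·0+5·2 = 18
gcd(1,3,4,1,3,5) = 1

Coefficients: [1, 3, 4, 1, 3, 5]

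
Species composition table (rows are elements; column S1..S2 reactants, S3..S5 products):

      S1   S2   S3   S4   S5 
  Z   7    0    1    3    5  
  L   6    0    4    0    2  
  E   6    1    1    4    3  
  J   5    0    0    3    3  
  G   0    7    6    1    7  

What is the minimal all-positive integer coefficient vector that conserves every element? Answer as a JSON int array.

Coefficients: [3, 5, 4, 4, 1]

Z: 3·7+5·0 = 21 | 4·1+4·3+1·5 = 21
L: 3·6+5·0 = 18 | 4·4+4·0+1·2 = 18
E: 3·6+5·1 = 23 | 4·1+4·4+1·3 = 23
J: 3·5+5·0 = 15 | 4·0+4·3+1·3 = 15
G: 3·0+5·7 = 35 | 4·6+4·1+1·7 = 35
gcd(3,5,4,4,1) = 1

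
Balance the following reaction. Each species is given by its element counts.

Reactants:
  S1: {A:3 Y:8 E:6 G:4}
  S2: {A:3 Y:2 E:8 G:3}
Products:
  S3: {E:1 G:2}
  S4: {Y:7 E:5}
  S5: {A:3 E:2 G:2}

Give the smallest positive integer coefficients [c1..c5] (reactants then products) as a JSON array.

A: 3·3+2·3 = 15 | 4·0+4·0+5·3 = 15
Y: 3·8+2·2 = 28 | 4·0+4·7+5·0 = 28
E: 3·6+2·8 = 34 | 4·1+4·5+5·2 = 34
G: 3·4+2·3 = 18 | 4·2+4·0+5·2 = 18
gcd(3,2,4,4,5) = 1

Coefficients: [3, 2, 4, 4, 5]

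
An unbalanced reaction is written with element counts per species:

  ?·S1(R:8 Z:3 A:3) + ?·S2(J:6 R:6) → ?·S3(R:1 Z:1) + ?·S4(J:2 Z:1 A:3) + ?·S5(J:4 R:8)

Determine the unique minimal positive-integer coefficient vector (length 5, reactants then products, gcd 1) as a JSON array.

J: 3·0+5·6 = 30 | 6·0+3·2+6·4 = 30
R: 3·8+5·6 = 54 | 6·1+3·0+6·8 = 54
Z: 3·3+5·0 = 9 | 6·1+3·1+6·0 = 9
A: 3·3+5·0 = 9 | 6·0+3·3+6·0 = 9
gcd(3,5,6,3,6) = 1

Coefficients: [3, 5, 6, 3, 6]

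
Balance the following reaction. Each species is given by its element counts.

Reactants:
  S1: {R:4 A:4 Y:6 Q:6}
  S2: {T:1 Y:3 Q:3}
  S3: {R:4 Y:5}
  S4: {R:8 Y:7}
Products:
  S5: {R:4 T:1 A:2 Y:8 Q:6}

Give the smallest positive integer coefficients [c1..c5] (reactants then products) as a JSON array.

R: 3·4+6·0+1·4+1·8 = 24 | 6·4 = 24
T: 3·0+6·1+1·0+1·0 = 6 | 6·1 = 6
A: 3·4+6·0+1·0+1·0 = 12 | 6·2 = 12
Y: 3·6+6·3+1·5+1·7 = 48 | 6·8 = 48
Q: 3·6+6·3+1·0+1·0 = 36 | 6·6 = 36
gcd(3,6,1,1,6) = 1

Coefficients: [3, 6, 1, 1, 6]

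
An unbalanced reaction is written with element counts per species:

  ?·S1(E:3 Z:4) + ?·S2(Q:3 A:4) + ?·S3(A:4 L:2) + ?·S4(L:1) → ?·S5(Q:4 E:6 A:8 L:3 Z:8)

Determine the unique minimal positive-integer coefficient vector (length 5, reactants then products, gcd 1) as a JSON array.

Coefficients: [6, 4, 2, 5, 3]

Q: 6·0+4·3+2·0+5·0 = 12 | 3·4 = 12
E: 6·3+4·0+2·0+5·0 = 18 | 3·6 = 18
A: 6·0+4·4+2·4+5·0 = 24 | 3·8 = 24
L: 6·0+4·0+2·2+5·1 = 9 | 3·3 = 9
Z: 6·4+4·0+2·0+5·0 = 24 | 3·8 = 24
gcd(6,4,2,5,3) = 1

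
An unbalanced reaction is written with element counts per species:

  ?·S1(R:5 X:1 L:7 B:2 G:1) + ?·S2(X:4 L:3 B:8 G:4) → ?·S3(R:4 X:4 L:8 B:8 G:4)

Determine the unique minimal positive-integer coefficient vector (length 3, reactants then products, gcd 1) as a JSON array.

Coefficients: [4, 4, 5]

R: 4·5+4·0 = 20 | 5·4 = 20
X: 4·1+4·4 = 20 | 5·4 = 20
L: 4·7+4·3 = 40 | 5·8 = 40
B: 4·2+4·8 = 40 | 5·8 = 40
G: 4·1+4·4 = 20 | 5·4 = 20
gcd(4,4,5) = 1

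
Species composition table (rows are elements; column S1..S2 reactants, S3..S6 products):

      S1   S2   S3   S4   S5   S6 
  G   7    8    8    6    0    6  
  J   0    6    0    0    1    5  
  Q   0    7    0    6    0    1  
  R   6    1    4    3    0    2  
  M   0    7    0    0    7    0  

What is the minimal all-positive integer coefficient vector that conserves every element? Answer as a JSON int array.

G: 4·7+5·8 = 68 | 1·8+5·6+5·0+5·6 = 68
J: 4·0+5·6 = 30 | 1·0+5·0+5·1+5·5 = 30
Q: 4·0+5·7 = 35 | 1·0+5·6+5·0+5·1 = 35
R: 4·6+5·1 = 29 | 1·4+5·3+5·0+5·2 = 29
M: 4·0+5·7 = 35 | 1·0+5·0+5·7+5·0 = 35
gcd(4,5,1,5,5,5) = 1

Coefficients: [4, 5, 1, 5, 5, 5]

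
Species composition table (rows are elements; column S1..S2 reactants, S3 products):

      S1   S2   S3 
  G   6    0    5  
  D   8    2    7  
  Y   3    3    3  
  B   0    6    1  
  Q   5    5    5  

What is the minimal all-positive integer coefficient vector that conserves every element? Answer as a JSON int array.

G: 5·6+1·0 = 30 | 6·5 = 30
D: 5·8+1·2 = 42 | 6·7 = 42
Y: 5·3+1·3 = 18 | 6·3 = 18
B: 5·0+1·6 = 6 | 6·1 = 6
Q: 5·5+1·5 = 30 | 6·5 = 30
gcd(5,1,6) = 1

Coefficients: [5, 1, 6]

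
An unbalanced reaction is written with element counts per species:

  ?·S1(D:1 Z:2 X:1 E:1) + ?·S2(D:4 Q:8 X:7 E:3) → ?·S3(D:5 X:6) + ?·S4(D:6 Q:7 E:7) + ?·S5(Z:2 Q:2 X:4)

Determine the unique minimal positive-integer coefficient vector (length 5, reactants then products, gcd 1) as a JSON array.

D: 5·1+3·4 = 17 | 1·5+2·6+5·0 = 17
Z: 5·2+3·0 = 10 | 1·0+2·0+5·2 = 10
Q: 5·0+3·8 = 24 | 1·0+2·7+5·2 = 24
X: 5·1+3·7 = 26 | 1·6+2·0+5·4 = 26
E: 5·1+3·3 = 14 | 1·0+2·7+5·0 = 14
gcd(5,3,1,2,5) = 1

Coefficients: [5, 3, 1, 2, 5]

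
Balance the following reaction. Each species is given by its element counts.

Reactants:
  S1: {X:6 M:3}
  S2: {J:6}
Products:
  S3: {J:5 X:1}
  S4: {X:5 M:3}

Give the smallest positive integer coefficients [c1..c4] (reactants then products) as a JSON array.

Coefficients: [6, 5, 6, 6]

J: 6·0+5·6 = 30 | 6·5+6·0 = 30
X: 6·6+5·0 = 36 | 6·1+6·5 = 36
M: 6·3+5·0 = 18 | 6·0+6·3 = 18
gcd(6,5,6,6) = 1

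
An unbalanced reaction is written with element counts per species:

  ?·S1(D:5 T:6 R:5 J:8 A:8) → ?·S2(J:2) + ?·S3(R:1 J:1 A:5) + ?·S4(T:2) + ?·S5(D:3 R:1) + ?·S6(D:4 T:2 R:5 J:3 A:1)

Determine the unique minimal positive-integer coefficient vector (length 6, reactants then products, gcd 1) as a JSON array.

Coefficients: [2, 5, 3, 5, 2, 1]

D: 2·5 = 10 | 5·0+3·0+5·0+2·3+1·4 = 10
T: 2·6 = 12 | 5·0+3·0+5·2+2·0+1·2 = 12
R: 2·5 = 10 | 5·0+3·1+5·0+2·1+1·5 = 10
J: 2·8 = 16 | 5·2+3·1+5·0+2·0+1·3 = 16
A: 2·8 = 16 | 5·0+3·5+5·0+2·0+1·1 = 16
gcd(2,5,3,5,2,1) = 1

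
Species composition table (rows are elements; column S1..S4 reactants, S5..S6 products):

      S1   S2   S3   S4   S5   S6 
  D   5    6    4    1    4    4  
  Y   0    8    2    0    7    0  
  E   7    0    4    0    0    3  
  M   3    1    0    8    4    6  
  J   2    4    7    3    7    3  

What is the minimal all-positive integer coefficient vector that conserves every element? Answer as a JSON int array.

Coefficients: [1, 3, 2, 5, 4, 5]

D: 1·5+3·6+2·4+5·1 = 36 | 4·4+5·4 = 36
Y: 1·0+3·8+2·2+5·0 = 28 | 4·7+5·0 = 28
E: 1·7+3·0+2·4+5·0 = 15 | 4·0+5·3 = 15
M: 1·3+3·1+2·0+5·8 = 46 | 4·4+5·6 = 46
J: 1·2+3·4+2·7+5·3 = 43 | 4·7+5·3 = 43
gcd(1,3,2,5,4,5) = 1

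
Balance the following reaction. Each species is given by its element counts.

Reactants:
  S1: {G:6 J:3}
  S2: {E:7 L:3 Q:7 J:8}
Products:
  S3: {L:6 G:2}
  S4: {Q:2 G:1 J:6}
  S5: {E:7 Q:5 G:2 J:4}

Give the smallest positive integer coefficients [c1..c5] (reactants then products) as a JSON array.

E: 4·0+6·7 = 42 | 3·0+6·0+6·7 = 42
L: 4·0+6·3 = 18 | 3·6+6·0+6·0 = 18
Q: 4·0+6·7 = 42 | 3·0+6·2+6·5 = 42
G: 4·6+6·0 = 24 | 3·2+6·1+6·2 = 24
J: 4·3+6·8 = 60 | 3·0+6·6+6·4 = 60
gcd(4,6,3,6,6) = 1

Coefficients: [4, 6, 3, 6, 6]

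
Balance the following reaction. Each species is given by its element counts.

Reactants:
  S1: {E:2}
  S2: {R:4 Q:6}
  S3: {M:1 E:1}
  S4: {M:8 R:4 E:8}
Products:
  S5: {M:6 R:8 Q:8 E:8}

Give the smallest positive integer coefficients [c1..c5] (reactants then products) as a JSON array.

Coefficients: [3, 4, 2, 2, 3]

M: 3·0+4·0+2·1+2·8 = 18 | 3·6 = 18
R: 3·0+4·4+2·0+2·4 = 24 | 3·8 = 24
Q: 3·0+4·6+2·0+2·0 = 24 | 3·8 = 24
E: 3·2+4·0+2·1+2·8 = 24 | 3·8 = 24
gcd(3,4,2,2,3) = 1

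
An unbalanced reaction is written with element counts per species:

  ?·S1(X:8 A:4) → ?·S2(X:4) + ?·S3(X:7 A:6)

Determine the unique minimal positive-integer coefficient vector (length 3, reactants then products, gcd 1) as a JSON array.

X: 6·8 = 48 | 5·4+4·7 = 48
A: 6·4 = 24 | 5·0+4·6 = 24
gcd(6,5,4) = 1

Coefficients: [6, 5, 4]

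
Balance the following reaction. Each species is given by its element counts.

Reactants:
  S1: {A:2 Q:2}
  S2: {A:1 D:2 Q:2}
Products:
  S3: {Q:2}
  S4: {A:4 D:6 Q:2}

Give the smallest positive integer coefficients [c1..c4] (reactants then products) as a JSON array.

Coefficients: [1, 6, 5, 2]

A: 1·2+6·1 = 8 | 5·0+2·4 = 8
D: 1·0+6·2 = 12 | 5·0+2·6 = 12
Q: 1·2+6·2 = 14 | 5·2+2·2 = 14
gcd(1,6,5,2) = 1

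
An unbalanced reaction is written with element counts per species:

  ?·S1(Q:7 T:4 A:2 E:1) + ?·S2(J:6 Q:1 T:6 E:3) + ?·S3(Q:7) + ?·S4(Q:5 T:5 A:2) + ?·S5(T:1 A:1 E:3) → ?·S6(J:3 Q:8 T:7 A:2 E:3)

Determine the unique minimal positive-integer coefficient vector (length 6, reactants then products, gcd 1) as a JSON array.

Coefficients: [3, 3, 2, 2, 2, 6]

J: 3·0+3·6+2·0+2·0+2·0 = 18 | 6·3 = 18
Q: 3·7+3·1+2·7+2·5+2·0 = 48 | 6·8 = 48
T: 3·4+3·6+2·0+2·5+2·1 = 42 | 6·7 = 42
A: 3·2+3·0+2·0+2·2+2·1 = 12 | 6·2 = 12
E: 3·1+3·3+2·0+2·0+2·3 = 18 | 6·3 = 18
gcd(3,3,2,2,2,6) = 1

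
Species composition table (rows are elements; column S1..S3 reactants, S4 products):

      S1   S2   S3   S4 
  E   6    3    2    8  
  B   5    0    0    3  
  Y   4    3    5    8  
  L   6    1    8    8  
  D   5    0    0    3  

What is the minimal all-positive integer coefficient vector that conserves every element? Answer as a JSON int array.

E: 3·6+6·3+2·2 = 40 | 5·8 = 40
B: 3·5+6·0+2·0 = 15 | 5·3 = 15
Y: 3·4+6·3+2·5 = 40 | 5·8 = 40
L: 3·6+6·1+2·8 = 40 | 5·8 = 40
D: 3·5+6·0+2·0 = 15 | 5·3 = 15
gcd(3,6,2,5) = 1

Coefficients: [3, 6, 2, 5]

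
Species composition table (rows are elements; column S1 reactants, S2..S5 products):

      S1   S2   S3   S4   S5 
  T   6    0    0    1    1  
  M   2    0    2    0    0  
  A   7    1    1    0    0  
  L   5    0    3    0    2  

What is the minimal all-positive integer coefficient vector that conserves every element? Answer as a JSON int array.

T: 1·6 = 6 | 6·0+1·0+5·1+1·1 = 6
M: 1·2 = 2 | 6·0+1·2+5·0+1·0 = 2
A: 1·7 = 7 | 6·1+1·1+5·0+1·0 = 7
L: 1·5 = 5 | 6·0+1·3+5·0+1·2 = 5
gcd(1,6,1,5,1) = 1

Coefficients: [1, 6, 1, 5, 1]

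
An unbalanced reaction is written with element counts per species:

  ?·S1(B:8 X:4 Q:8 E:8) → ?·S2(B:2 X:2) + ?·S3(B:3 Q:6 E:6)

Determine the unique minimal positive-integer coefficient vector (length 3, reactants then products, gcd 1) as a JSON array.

B: 3·8 = 24 | 6·2+4·3 = 24
X: 3·4 = 12 | 6·2+4·0 = 12
Q: 3·8 = 24 | 6·0+4·6 = 24
E: 3·8 = 24 | 6·0+4·6 = 24
gcd(3,6,4) = 1

Coefficients: [3, 6, 4]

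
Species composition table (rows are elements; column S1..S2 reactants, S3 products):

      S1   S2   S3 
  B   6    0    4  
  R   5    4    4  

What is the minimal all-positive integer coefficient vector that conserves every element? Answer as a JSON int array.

B: 4·6+1·0 = 24 | 6·4 = 24
R: 4·5+1·4 = 24 | 6·4 = 24
gcd(4,1,6) = 1

Coefficients: [4, 1, 6]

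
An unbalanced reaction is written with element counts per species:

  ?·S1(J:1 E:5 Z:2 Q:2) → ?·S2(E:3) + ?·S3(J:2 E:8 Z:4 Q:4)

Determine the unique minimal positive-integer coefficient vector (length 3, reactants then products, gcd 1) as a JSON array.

Coefficients: [6, 2, 3]

J: 6·1 = 6 | 2·0+3·2 = 6
E: 6·5 = 30 | 2·3+3·8 = 30
Z: 6·2 = 12 | 2·0+3·4 = 12
Q: 6·2 = 12 | 2·0+3·4 = 12
gcd(6,2,3) = 1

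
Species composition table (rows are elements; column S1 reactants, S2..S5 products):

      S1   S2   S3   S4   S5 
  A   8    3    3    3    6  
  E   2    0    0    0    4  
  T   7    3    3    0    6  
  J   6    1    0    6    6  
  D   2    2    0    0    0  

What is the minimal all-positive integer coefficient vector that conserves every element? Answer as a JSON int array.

A: 6·8 = 48 | 6·3+2·3+2·3+3·6 = 48
E: 6·2 = 12 | 6·0+2·0+2·0+3·4 = 12
T: 6·7 = 42 | 6·3+2·3+2·0+3·6 = 42
J: 6·6 = 36 | 6·1+2·0+2·6+3·6 = 36
D: 6·2 = 12 | 6·2+2·0+2·0+3·0 = 12
gcd(6,6,2,2,3) = 1

Coefficients: [6, 6, 2, 2, 3]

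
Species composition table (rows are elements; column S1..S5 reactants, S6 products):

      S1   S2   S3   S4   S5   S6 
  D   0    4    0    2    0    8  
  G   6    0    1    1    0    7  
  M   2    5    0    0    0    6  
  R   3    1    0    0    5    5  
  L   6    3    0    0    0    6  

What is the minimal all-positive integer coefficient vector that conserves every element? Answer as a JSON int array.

D: 1·0+2·4+4·0+4·2+1·0 = 16 | 2·8 = 16
G: 1·6+2·0+4·1+4·1+1·0 = 14 | 2·7 = 14
M: 1·2+2·5+4·0+4·0+1·0 = 12 | 2·6 = 12
R: 1·3+2·1+4·0+4·0+1·5 = 10 | 2·5 = 10
L: 1·6+2·3+4·0+4·0+1·0 = 12 | 2·6 = 12
gcd(1,2,4,4,1,2) = 1

Coefficients: [1, 2, 4, 4, 1, 2]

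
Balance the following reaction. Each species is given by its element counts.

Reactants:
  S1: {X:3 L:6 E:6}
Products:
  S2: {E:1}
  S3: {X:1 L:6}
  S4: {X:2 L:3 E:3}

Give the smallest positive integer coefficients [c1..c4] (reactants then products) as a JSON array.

Coefficients: [3, 6, 1, 4]

X: 3·3 = 9 | 6·0+1·1+4·2 = 9
L: 3·6 = 18 | 6·0+1·6+4·3 = 18
E: 3·6 = 18 | 6·1+1·0+4·3 = 18
gcd(3,6,1,4) = 1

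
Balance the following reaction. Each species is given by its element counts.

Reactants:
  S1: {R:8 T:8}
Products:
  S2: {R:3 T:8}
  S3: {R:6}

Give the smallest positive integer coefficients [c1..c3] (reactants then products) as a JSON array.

R: 6·8 = 48 | 6·3+5·6 = 48
T: 6·8 = 48 | 6·8+5·0 = 48
gcd(6,6,5) = 1

Coefficients: [6, 6, 5]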